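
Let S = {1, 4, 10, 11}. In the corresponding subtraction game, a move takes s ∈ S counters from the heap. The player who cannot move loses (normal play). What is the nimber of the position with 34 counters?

1

n :  0  1  2  3  4  5  6  7  8  9 10 11 12 13 14 15 16 17 18 19 20 21 22 23 24 25 26 27 28 29 30 31 32 33 34
G :  0  1  0  1  2  0  1  0  1  2  3  2  3  4  0  1  2  3  2  0  1  0  1  2  3  2  0  1  0  1  2  3  2  0  1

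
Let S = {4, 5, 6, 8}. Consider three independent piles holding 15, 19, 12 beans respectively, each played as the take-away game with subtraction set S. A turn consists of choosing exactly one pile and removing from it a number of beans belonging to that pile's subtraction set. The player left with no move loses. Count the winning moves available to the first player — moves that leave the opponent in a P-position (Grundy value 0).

7

All piles use S = {4, 5, 6, 8}:
G(0) = 0
G(1) = mex{} = 0
G(2) = mex{} = 0
G(3) = mex{} = 0
G(4) = mex{0} = 1
G(5) = mex{0,0} = 1
G(6) = mex{0,0,0} = 1
G(7) = mex{0,0,0} = 1
G(8) = mex{1,0,0,0} = 2
G(9) = mex{1,1,0,0} = 2
G(10) = mex{1,1,1,0} = 2
G(11) = mex{1,1,1,0} = 2
G(12) = mex{2,1,1,1} = 0
G(13) = mex{2,2,1,1} = 0
G(14) = mex{2,2,2,1} = 0
G(15) = mex{2,2,2,1} = 0
G(16) = mex{0,2,2,2} = 1
G(17) = mex{0,0,2,2} = 1
G(18) = mex{0,0,0,2} = 1
G(19) = mex{0,0,0,2} = 1
Pile A: G(15) = 0.
Pile B: G(19) = 1.
Pile C: G(12) = 0.
Combined Grundy value = 0 ⊕ 1 ⊕ 0 = 1.
A winning move leaves total XOR = 0, i.e. changes one component's Grundy value g to g ⊕ X where X is the current total.
Pile A: need g' = 0⊕1 = 1. Options: 15−4→G=2, 15−5→G=2, 15−6→G=2, 15−8→G=1. Hits: 1.
Pile B: need g' = 1⊕1 = 0. Options: 19−4→G=0, 19−5→G=0, 19−6→G=0, 19−8→G=2. Hits: 3.
Pile C: need g' = 0⊕1 = 1. Options: 12−4→G=2, 12−5→G=1, 12−6→G=1, 12−8→G=1. Hits: 3.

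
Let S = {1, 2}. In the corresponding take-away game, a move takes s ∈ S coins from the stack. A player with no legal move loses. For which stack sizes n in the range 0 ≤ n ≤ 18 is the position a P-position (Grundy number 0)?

n :  0  1  2  3  4  5  6  7  8  9 10 11 12 13 14 15 16 17 18
G :  0  1  2  0  1  2  0  1  2  0  1  2  0  1  2  0  1  2  0
P-positions are exactly the n with G(n) = 0.

0, 3, 6, 9, 12, 15, 18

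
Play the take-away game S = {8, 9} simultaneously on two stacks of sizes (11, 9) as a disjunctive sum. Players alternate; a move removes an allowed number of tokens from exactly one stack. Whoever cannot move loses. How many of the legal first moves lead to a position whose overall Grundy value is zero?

All stacks use S = {8, 9}:
G(0) = 0
G(1) = mex{} = 0
G(2) = mex{} = 0
G(3) = mex{} = 0
G(4) = mex{} = 0
G(5) = mex{} = 0
G(6) = mex{} = 0
G(7) = mex{} = 0
G(8) = mex{0} = 1
G(9) = mex{0,0} = 1
G(10) = mex{0,0} = 1
G(11) = mex{0,0} = 1
Stack A: G(11) = 1.
Stack B: G(9) = 1.
Combined Grundy value = 1 ⊕ 1 = 0.
A winning move leaves total XOR = 0, i.e. changes one component's Grundy value g to g ⊕ X where X is the current total.
Stack A: target g' = 1⊕0 = 1, but every legal move changes the Grundy value (mex property), so 0 moves.
Stack B: target g' = 1⊕0 = 1, but every legal move changes the Grundy value (mex property), so 0 moves.

0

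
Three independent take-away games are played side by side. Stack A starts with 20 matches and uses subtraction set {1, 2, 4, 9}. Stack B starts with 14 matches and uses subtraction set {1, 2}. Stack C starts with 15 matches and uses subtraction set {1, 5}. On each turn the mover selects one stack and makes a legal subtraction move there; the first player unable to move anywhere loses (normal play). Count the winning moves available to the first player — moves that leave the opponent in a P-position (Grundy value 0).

Stack A, S = {1, 2, 4, 9}:
G(0) = 0
G(1) = mex{0} = 1
G(2) = mex{1,0} = 2
G(3) = mex{2,1} = 0
G(4) = mex{0,2,0} = 1
G(5) = mex{1,0,1} = 2
G(6) = mex{2,1,2} = 0
G(7) = mex{0,2,0} = 1
G(8) = mex{1,0,1} = 2
G(9) = mex{2,1,2,0} = 3
G(10) = mex{3,2,0,1} = 4
G(11) = mex{4,3,1,2} = 0
G(12) = mex{0,4,2,0} = 1
G(13) = mex{1,0,3,1} = 2
G(14) = mex{2,1,4,2} = 0
G(15) = mex{0,2,0,0} = 1
G(16) = mex{1,0,1,1} = 2
G(17) = mex{2,1,2,2} = 0
G(18) = mex{0,2,0,3} = 1
G(19) = mex{1,0,1,4} = 2
G(20) = mex{2,1,2,0} = 3
G_A(20) = 3.
Stack B, S = {1, 2}:
n :  0  1  2  3  4  5  6  7  8  9 10 11 12 13 14
G :  0  1  2  0  1  2  0  1  2  0  1  2  0  1  2
G_B(14) = 2.
Stack C, S = {1, 5}:
n :  0  1  2  3  4  5  6  7  8  9 10 11 12 13 14 15
G :  0  1  0  1  0  1  0  1  0  1  0  1  0  1  0  1
G_C(15) = 1.
Combined Grundy value = 3 ⊕ 2 ⊕ 1 = 0.
A winning move leaves total XOR = 0, i.e. changes one component's Grundy value g to g ⊕ X where X is the current total.
Stack A: target g' = 3⊕0 = 3, but every legal move changes the Grundy value (mex property), so 0 moves.
Stack B: target g' = 2⊕0 = 2, but every legal move changes the Grundy value (mex property), so 0 moves.
Stack C: target g' = 1⊕0 = 1, but every legal move changes the Grundy value (mex property), so 0 moves.

0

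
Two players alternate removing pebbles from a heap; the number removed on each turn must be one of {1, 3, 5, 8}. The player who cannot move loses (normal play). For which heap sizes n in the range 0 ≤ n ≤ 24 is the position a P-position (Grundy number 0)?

G(0) = 0
G(1) = mex{0} = 1
G(2) = mex{1} = 0
G(3) = mex{0,0} = 1
G(4) = mex{1,1} = 0
G(5) = mex{0,0,0} = 1
G(6) = mex{1,1,1} = 0
G(7) = mex{0,0,0} = 1
G(8) = mex{1,1,1,0} = 2
G(9) = mex{2,0,0,1} = 3
G(10) = mex{3,1,1,0} = 2
G(11) = mex{2,2,0,1} = 3
G(12) = mex{3,3,1,0} = 2
G(13) = mex{2,2,2,1} = 0
G(14) = mex{0,3,3,0} = 1
G(15) = mex{1,2,2,1} = 0
G(16) = mex{0,0,3,2} = 1
G(17) = mex{1,1,2,3} = 0
G(18) = mex{0,0,0,2} = 1
G(19) = mex{1,1,1,3} = 0
G(20) = mex{0,0,0,2} = 1
G(21) = mex{1,1,1,0} = 2
G(22) = mex{2,0,0,1} = 3
G(23) = mex{3,1,1,0} = 2
G(24) = mex{2,2,0,1} = 3
P-positions are exactly the n with G(n) = 0.

0, 2, 4, 6, 13, 15, 17, 19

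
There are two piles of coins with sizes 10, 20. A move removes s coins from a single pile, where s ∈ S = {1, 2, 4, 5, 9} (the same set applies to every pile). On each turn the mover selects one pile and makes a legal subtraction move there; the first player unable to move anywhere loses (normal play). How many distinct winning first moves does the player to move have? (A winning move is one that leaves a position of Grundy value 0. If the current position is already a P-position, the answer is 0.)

1

All piles use S = {1, 2, 4, 5, 9}:
n :  0  1  2  3  4  5  6  7  8  9 10 11 12 13 14 15 16 17 18 19 20
G :  0  1  2  0  1  2  0  1  2  3  4  5  3  0  1  2  0  1  2  0  1
Pile A: G(10) = 4.
Pile B: G(20) = 1.
Combined Grundy value = 4 ⊕ 1 = 5.
A winning move leaves total XOR = 0, i.e. changes one component's Grundy value g to g ⊕ X where X is the current total.
Pile A: need g' = 4⊕5 = 1. Options: 10−1→G=3, 10−2→G=2, 10−4→G=0, 10−5→G=2, 10−9→G=1. Hits: 1.
Pile B: need g' = 1⊕5 = 4. Options: 20−1→G=0, 20−2→G=2, 20−4→G=0, 20−5→G=2, 20−9→G=5. Hits: 0.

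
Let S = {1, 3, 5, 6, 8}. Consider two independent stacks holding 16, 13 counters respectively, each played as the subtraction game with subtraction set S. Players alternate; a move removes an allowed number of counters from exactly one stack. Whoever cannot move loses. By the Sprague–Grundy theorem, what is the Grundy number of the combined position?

All stacks use S = {1, 3, 5, 6, 8}:
n :  0  1  2  3  4  5  6  7  8  9 10 11 12 13 14 15 16
G :  0  1  0  1  0  1  2  3  2  3  2  0  1  0  1  0  1
Stack A: G(16) = 1.
Stack B: G(13) = 0.
Combined Grundy value = 1 ⊕ 0 = 1.

1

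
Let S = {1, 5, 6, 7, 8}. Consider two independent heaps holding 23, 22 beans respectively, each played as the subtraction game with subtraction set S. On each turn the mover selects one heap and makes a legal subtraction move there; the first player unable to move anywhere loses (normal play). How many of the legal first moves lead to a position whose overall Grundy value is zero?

2

All heaps use S = {1, 5, 6, 7, 8}:
G(0) = 0
G(1) = mex{0} = 1
G(2) = mex{1} = 0
G(3) = mex{0} = 1
G(4) = mex{1} = 0
G(5) = mex{0,0} = 1
G(6) = mex{1,1,0} = 2
G(7) = mex{2,0,1,0} = 3
G(8) = mex{3,1,0,1,0} = 2
G(9) = mex{2,0,1,0,1} = 3
G(10) = mex{3,1,0,1,0} = 2
G(11) = mex{2,2,1,0,1} = 3
G(12) = mex{3,3,2,1,0} = 4
G(13) = mex{4,2,3,2,1} = 0
G(14) = mex{0,3,2,3,2} = 1
G(15) = mex{1,2,3,2,3} = 0
G(16) = mex{0,3,2,3,2} = 1
G(17) = mex{1,4,3,2,3} = 0
G(18) = mex{0,0,4,3,2} = 1
G(19) = mex{1,1,0,4,3} = 2
G(20) = mex{2,0,1,0,4} = 3
G(21) = mex{3,1,0,1,0} = 2
G(22) = mex{2,0,1,0,1} = 3
G(23) = mex{3,1,0,1,0} = 2
Heap A: G(23) = 2.
Heap B: G(22) = 3.
Combined Grundy value = 2 ⊕ 3 = 1.
A winning move leaves total XOR = 0, i.e. changes one component's Grundy value g to g ⊕ X where X is the current total.
Heap A: need g' = 2⊕1 = 3. Options: 23−1→G=3, 23−5→G=1, 23−6→G=0, 23−7→G=1, 23−8→G=0. Hits: 1.
Heap B: need g' = 3⊕1 = 2. Options: 22−1→G=2, 22−5→G=0, 22−6→G=1, 22−7→G=0, 22−8→G=1. Hits: 1.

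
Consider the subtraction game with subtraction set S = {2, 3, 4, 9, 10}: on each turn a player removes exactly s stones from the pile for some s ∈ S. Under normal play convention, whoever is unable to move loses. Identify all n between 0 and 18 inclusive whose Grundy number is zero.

n :  0  1  2  3  4  5  6  7  8  9 10 11 12 13 14 15 16 17 18
G :  0  0  1  1  2  2  0  0  1  1  2  2  0  0  1  1  2  2  0
P-positions are exactly the n with G(n) = 0.

0, 1, 6, 7, 12, 13, 18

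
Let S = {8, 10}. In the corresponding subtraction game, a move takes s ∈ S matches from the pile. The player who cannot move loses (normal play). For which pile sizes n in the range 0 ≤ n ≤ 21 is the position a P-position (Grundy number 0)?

0, 1, 2, 3, 4, 5, 6, 7, 18, 19, 20, 21

n :  0  1  2  3  4  5  6  7  8  9 10 11 12 13 14 15 16 17 18 19 20 21
G :  0  0  0  0  0  0  0  0  1  1  1  1  1  1  1  1  2  2  0  0  0  0
P-positions are exactly the n with G(n) = 0.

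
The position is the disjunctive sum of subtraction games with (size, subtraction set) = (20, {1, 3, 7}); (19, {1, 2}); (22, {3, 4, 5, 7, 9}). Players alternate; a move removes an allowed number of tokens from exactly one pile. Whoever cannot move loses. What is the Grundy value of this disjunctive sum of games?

Pile A, S = {1, 3, 7}:
G(0) = 0
G(1) = mex{0} = 1
G(2) = mex{1} = 0
G(3) = mex{0,0} = 1
G(4) = mex{1,1} = 0
G(5) = mex{0,0} = 1
G(6) = mex{1,1} = 0
G(7) = mex{0,0,0} = 1
G(8) = mex{1,1,1} = 0
G(9) = mex{0,0,0} = 1
G(10) = mex{1,1,1} = 0
G(11) = mex{0,0,0} = 1
G(12) = mex{1,1,1} = 0
G(13) = mex{0,0,0} = 1
G(14) = mex{1,1,1} = 0
G(15) = mex{0,0,0} = 1
G(16) = mex{1,1,1} = 0
G(17) = mex{0,0,0} = 1
G(18) = mex{1,1,1} = 0
G(19) = mex{0,0,0} = 1
G(20) = mex{1,1,1} = 0
G_A(20) = 0.
Pile B, S = {1, 2}:
G(0) = 0
G(1) = mex{0} = 1
G(2) = mex{1,0} = 2
G(3) = mex{2,1} = 0
G(4) = mex{0,2} = 1
G(5) = mex{1,0} = 2
G(6) = mex{2,1} = 0
G(7) = mex{0,2} = 1
G(8) = mex{1,0} = 2
G(9) = mex{2,1} = 0
G(10) = mex{0,2} = 1
G(11) = mex{1,0} = 2
G(12) = mex{2,1} = 0
G(13) = mex{0,2} = 1
G(14) = mex{1,0} = 2
G(15) = mex{2,1} = 0
G(16) = mex{0,2} = 1
G(17) = mex{1,0} = 2
G(18) = mex{2,1} = 0
G(19) = mex{0,2} = 1
G_B(19) = 1.
Pile C, S = {3, 4, 5, 7, 9}:
n :  0  1  2  3  4  5  6  7  8  9 10 11 12 13 14 15 16 17 18 19 20 21 22
G :  0  0  0  1  1  1  2  2  2  3  3  3  0  0  0  1  1  1  2  2  2  3  3
G_C(22) = 3.
Combined Grundy value = 0 ⊕ 1 ⊕ 3 = 2.

2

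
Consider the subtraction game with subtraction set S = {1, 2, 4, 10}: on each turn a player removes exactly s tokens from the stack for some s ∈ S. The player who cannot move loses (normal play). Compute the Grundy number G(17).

G(0) = 0
G(1) = mex{0} = 1
G(2) = mex{1,0} = 2
G(3) = mex{2,1} = 0
G(4) = mex{0,2,0} = 1
G(5) = mex{1,0,1} = 2
G(6) = mex{2,1,2} = 0
G(7) = mex{0,2,0} = 1
G(8) = mex{1,0,1} = 2
G(9) = mex{2,1,2} = 0
G(10) = mex{0,2,0,0} = 1
G(11) = mex{1,0,1,1} = 2
G(12) = mex{2,1,2,2} = 0
G(13) = mex{0,2,0,0} = 1
G(14) = mex{1,0,1,1} = 2
G(15) = mex{2,1,2,2} = 0
G(16) = mex{0,2,0,0} = 1
G(17) = mex{1,0,1,1} = 2

2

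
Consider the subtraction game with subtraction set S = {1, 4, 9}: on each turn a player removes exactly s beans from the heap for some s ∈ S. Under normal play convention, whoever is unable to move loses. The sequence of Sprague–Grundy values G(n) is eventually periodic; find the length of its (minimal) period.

5

n :  0  1  2  3  4  5  6  7  8  9 10 11 12 13 14 15
G :  0  1  0  1  2  0  1  0  1  2  0  1  0  1  2  0
G(n+5) = G(n) holds for n = 0,…,8 (a full window of length max(S) = 9), so the sequence is purely periodic with period 5.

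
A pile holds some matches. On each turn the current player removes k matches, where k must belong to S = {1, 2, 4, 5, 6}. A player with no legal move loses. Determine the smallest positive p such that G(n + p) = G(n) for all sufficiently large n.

10

G(0) = 0
G(1) = mex{0} = 1
G(2) = mex{1,0} = 2
G(3) = mex{2,1} = 0
G(4) = mex{0,2,0} = 1
G(5) = mex{1,0,1,0} = 2
G(6) = mex{2,1,2,1,0} = 3
G(7) = mex{3,2,0,2,1} = 4
G(8) = mex{4,3,1,0,2} = 5
G(9) = mex{5,4,2,1,0} = 3
G(10) = mex{3,5,3,2,1} = 0
G(11) = mex{0,3,4,3,2} = 1
G(12) = mex{1,0,5,4,3} = 2
G(13) = mex{2,1,3,5,4} = 0
G(14) = mex{0,2,0,3,5} = 1
G(15) = mex{1,0,1,0,3} = 2
G(16) = mex{2,1,2,1,0} = 3
G(17) = mex{3,2,0,2,1} = 4
G(18) = mex{4,3,1,0,2} = 5
G(19) = mex{5,4,2,1,0} = 3
G(20) = mex{3,5,3,2,1} = 0
G(21) = mex{0,3,4,3,2} = 1
G(n+10) = G(n) holds for n = 0,…,5 (a full window of length max(S) = 6), so the sequence is purely periodic with period 10.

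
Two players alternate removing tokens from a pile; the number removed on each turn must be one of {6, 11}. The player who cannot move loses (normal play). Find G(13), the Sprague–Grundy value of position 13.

2

G(0) = 0
G(1) = mex{} = 0
G(2) = mex{} = 0
G(3) = mex{} = 0
G(4) = mex{} = 0
G(5) = mex{} = 0
G(6) = mex{0} = 1
G(7) = mex{0} = 1
G(8) = mex{0} = 1
G(9) = mex{0} = 1
G(10) = mex{0} = 1
G(11) = mex{0,0} = 1
G(12) = mex{1,0} = 2
G(13) = mex{1,0} = 2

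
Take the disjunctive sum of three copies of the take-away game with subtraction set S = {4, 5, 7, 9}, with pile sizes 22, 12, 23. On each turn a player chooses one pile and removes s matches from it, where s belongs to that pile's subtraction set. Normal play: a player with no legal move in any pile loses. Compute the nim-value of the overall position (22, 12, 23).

3

All piles use S = {4, 5, 7, 9}:
n :  0  1  2  3  4  5  6  7  8  9 10 11 12 13 14 15 16 17 18 19 20 21 22 23
G :  0  0  0  0  1  1  1  1  2  2  2  2  3  0  0  0  0  1  1  1  1  2  2  2
Pile A: G(22) = 2.
Pile B: G(12) = 3.
Pile C: G(23) = 2.
Combined Grundy value = 2 ⊕ 3 ⊕ 2 = 3.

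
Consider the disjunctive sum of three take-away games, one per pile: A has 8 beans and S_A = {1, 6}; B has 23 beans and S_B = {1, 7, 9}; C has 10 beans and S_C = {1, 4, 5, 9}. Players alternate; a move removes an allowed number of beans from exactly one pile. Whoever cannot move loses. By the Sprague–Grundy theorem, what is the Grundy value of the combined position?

0

Pile A, S = {1, 6}:
n : 0 1 2 3 4 5 6 7 8
G : 0 1 0 1 0 1 2 0 1
G_A(8) = 1.
Pile B, S = {1, 7, 9}:
G(0) = 0
G(1) = mex{0} = 1
G(2) = mex{1} = 0
G(3) = mex{0} = 1
G(4) = mex{1} = 0
G(5) = mex{0} = 1
G(6) = mex{1} = 0
G(7) = mex{0,0} = 1
G(8) = mex{1,1} = 0
G(9) = mex{0,0,0} = 1
G(10) = mex{1,1,1} = 0
G(11) = mex{0,0,0} = 1
G(12) = mex{1,1,1} = 0
G(13) = mex{0,0,0} = 1
G(14) = mex{1,1,1} = 0
G(15) = mex{0,0,0} = 1
G(16) = mex{1,1,1} = 0
G(17) = mex{0,0,0} = 1
G(18) = mex{1,1,1} = 0
G(19) = mex{0,0,0} = 1
G(20) = mex{1,1,1} = 0
G(21) = mex{0,0,0} = 1
G(22) = mex{1,1,1} = 0
G(23) = mex{0,0,0} = 1
G_B(23) = 1.
Pile C, S = {1, 4, 5, 9}:
G(0) = 0
G(1) = mex{0} = 1
G(2) = mex{1} = 0
G(3) = mex{0} = 1
G(4) = mex{1,0} = 2
G(5) = mex{2,1,0} = 3
G(6) = mex{3,0,1} = 2
G(7) = mex{2,1,0} = 3
G(8) = mex{3,2,1} = 0
G(9) = mex{0,3,2,0} = 1
G(10) = mex{1,2,3,1} = 0
G_C(10) = 0.
Combined Grundy value = 1 ⊕ 1 ⊕ 0 = 0.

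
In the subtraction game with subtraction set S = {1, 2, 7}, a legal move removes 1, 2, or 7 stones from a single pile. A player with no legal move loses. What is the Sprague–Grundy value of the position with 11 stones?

G(0) = 0
G(1) = mex{0} = 1
G(2) = mex{1,0} = 2
G(3) = mex{2,1} = 0
G(4) = mex{0,2} = 1
G(5) = mex{1,0} = 2
G(6) = mex{2,1} = 0
G(7) = mex{0,2,0} = 1
G(8) = mex{1,0,1} = 2
G(9) = mex{2,1,2} = 0
G(10) = mex{0,2,0} = 1
G(11) = mex{1,0,1} = 2

2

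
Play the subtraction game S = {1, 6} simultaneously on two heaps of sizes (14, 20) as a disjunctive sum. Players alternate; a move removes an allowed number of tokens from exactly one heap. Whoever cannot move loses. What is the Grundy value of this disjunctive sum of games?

All heaps use S = {1, 6}:
n :  0  1  2  3  4  5  6  7  8  9 10 11 12 13 14 15 16 17 18 19 20
G :  0  1  0  1  0  1  2  0  1  0  1  0  1  2  0  1  0  1  0  1  2
Heap A: G(14) = 0.
Heap B: G(20) = 2.
Combined Grundy value = 0 ⊕ 2 = 2.

2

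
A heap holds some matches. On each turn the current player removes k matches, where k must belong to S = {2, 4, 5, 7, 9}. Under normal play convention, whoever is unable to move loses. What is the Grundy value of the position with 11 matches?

G(0) = 0
G(1) = mex{} = 0
G(2) = mex{0} = 1
G(3) = mex{0} = 1
G(4) = mex{1,0} = 2
G(5) = mex{1,0,0} = 2
G(6) = mex{2,1,0} = 3
G(7) = mex{2,1,1,0} = 3
G(8) = mex{3,2,1,0} = 4
G(9) = mex{3,2,2,1,0} = 4
G(10) = mex{4,3,2,1,0} = 5
G(11) = mex{4,3,3,2,1} = 0

0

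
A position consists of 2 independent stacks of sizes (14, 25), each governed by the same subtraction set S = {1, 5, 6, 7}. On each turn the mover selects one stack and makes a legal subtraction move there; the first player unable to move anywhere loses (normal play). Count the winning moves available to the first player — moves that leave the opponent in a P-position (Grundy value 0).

2

All stacks use S = {1, 5, 6, 7}:
G(0) = 0
G(1) = mex{0} = 1
G(2) = mex{1} = 0
G(3) = mex{0} = 1
G(4) = mex{1} = 0
G(5) = mex{0,0} = 1
G(6) = mex{1,1,0} = 2
G(7) = mex{2,0,1,0} = 3
G(8) = mex{3,1,0,1} = 2
G(9) = mex{2,0,1,0} = 3
G(10) = mex{3,1,0,1} = 2
G(11) = mex{2,2,1,0} = 3
G(12) = mex{3,3,2,1} = 0
G(13) = mex{0,2,3,2} = 1
G(14) = mex{1,3,2,3} = 0
G(15) = mex{0,2,3,2} = 1
G(16) = mex{1,3,2,3} = 0
G(17) = mex{0,0,3,2} = 1
G(18) = mex{1,1,0,3} = 2
G(19) = mex{2,0,1,0} = 3
G(20) = mex{3,1,0,1} = 2
G(21) = mex{2,0,1,0} = 3
G(22) = mex{3,1,0,1} = 2
G(23) = mex{2,2,1,0} = 3
G(24) = mex{3,3,2,1} = 0
G(25) = mex{0,2,3,2} = 1
Stack A: G(14) = 0.
Stack B: G(25) = 1.
Combined Grundy value = 0 ⊕ 1 = 1.
A winning move leaves total XOR = 0, i.e. changes one component's Grundy value g to g ⊕ X where X is the current total.
Stack A: need g' = 0⊕1 = 1. Options: 14−1→G=1, 14−5→G=3, 14−6→G=2, 14−7→G=3. Hits: 1.
Stack B: need g' = 1⊕1 = 0. Options: 25−1→G=0, 25−5→G=2, 25−6→G=3, 25−7→G=2. Hits: 1.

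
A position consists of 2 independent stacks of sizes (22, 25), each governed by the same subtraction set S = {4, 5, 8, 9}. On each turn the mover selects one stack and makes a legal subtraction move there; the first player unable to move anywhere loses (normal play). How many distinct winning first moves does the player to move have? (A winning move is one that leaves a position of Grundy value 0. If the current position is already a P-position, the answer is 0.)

All stacks use S = {4, 5, 8, 9}:
n :  0  1  2  3  4  5  6  7  8  9 10 11 12 13 14 15 16 17 18 19 20 21 22 23 24 25
G :  0  0  0  0  1  1  1  1  2  2  2  2  3  0  0  0  0  1  1  1  1  2  2  2  2  3
Stack A: G(22) = 2.
Stack B: G(25) = 3.
Combined Grundy value = 2 ⊕ 3 = 1.
A winning move leaves total XOR = 0, i.e. changes one component's Grundy value g to g ⊕ X where X is the current total.
Stack A: need g' = 2⊕1 = 3. Options: 22−4→G=1, 22−5→G=1, 22−8→G=0, 22−9→G=0. Hits: 0.
Stack B: need g' = 3⊕1 = 2. Options: 25−4→G=2, 25−5→G=1, 25−8→G=1, 25−9→G=0. Hits: 1.

1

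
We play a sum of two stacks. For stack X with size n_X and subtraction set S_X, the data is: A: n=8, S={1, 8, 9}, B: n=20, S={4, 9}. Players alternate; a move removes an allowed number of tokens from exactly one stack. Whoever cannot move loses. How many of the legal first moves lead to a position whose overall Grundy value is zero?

2

Stack A, S = {1, 8, 9}:
n : 0 1 2 3 4 5 6 7 8
G : 0 1 0 1 0 1 0 1 2
G_A(8) = 2.
Stack B, S = {4, 9}:
n :  0  1  2  3  4  5  6  7  8  9 10 11 12 13 14 15 16 17 18 19 20
G :  0  0  0  0  1  1  1  1  0  2  2  2  1  0  0  0  0  1  1  1  1
G_B(20) = 1.
Combined Grundy value = 2 ⊕ 1 = 3.
A winning move leaves total XOR = 0, i.e. changes one component's Grundy value g to g ⊕ X where X is the current total.
Stack A: need g' = 2⊕3 = 1. Options: 8−1→G=1, 8−8→G=0. Hits: 1.
Stack B: need g' = 1⊕3 = 2. Options: 20−4→G=0, 20−9→G=2. Hits: 1.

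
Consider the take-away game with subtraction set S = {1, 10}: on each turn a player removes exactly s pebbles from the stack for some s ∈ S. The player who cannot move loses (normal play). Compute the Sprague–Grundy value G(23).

n :  0  1  2  3  4  5  6  7  8  9 10 11 12 13 14 15 16 17 18 19 20 21 22 23
G :  0  1  0  1  0  1  0  1  0  1  2  0  1  0  1  0  1  0  1  0  1  2  0  1

1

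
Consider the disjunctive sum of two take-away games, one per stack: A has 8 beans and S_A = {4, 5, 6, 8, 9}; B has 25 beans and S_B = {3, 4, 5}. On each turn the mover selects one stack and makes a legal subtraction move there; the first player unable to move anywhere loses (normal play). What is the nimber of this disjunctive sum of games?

Stack A, S = {4, 5, 6, 8, 9}:
n : 0 1 2 3 4 5 6 7 8
G : 0 0 0 0 1 1 1 1 2
G_A(8) = 2.
Stack B, S = {3, 4, 5}:
n :  0  1  2  3  4  5  6  7  8  9 10 11 12 13 14 15 16 17 18 19 20 21 22 23 24 25
G :  0  0  0  1  1  1  2  2  0  0  0  1  1  1  2  2  0  0  0  1  1  1  2  2  0  0
G_B(25) = 0.
Combined Grundy value = 2 ⊕ 0 = 2.

2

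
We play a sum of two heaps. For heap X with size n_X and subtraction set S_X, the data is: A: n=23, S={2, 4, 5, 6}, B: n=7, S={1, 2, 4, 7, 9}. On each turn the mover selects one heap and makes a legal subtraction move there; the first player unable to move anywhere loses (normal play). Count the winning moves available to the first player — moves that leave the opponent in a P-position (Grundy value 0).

2

Heap A, S = {2, 4, 5, 6}:
G(0) = 0
G(1) = mex{} = 0
G(2) = mex{0} = 1
G(3) = mex{0} = 1
G(4) = mex{1,0} = 2
G(5) = mex{1,0,0} = 2
G(6) = mex{2,1,0,0} = 3
G(7) = mex{2,1,1,0} = 3
G(8) = mex{3,2,1,1} = 0
G(9) = mex{3,2,2,1} = 0
G(10) = mex{0,3,2,2} = 1
G(11) = mex{0,3,3,2} = 1
G(12) = mex{1,0,3,3} = 2
G(13) = mex{1,0,0,3} = 2
G(14) = mex{2,1,0,0} = 3
G(15) = mex{2,1,1,0} = 3
G(16) = mex{3,2,1,1} = 0
G(17) = mex{3,2,2,1} = 0
G(18) = mex{0,3,2,2} = 1
G(19) = mex{0,3,3,2} = 1
G(20) = mex{1,0,3,3} = 2
G(21) = mex{1,0,0,3} = 2
G(22) = mex{2,1,0,0} = 3
G(23) = mex{2,1,1,0} = 3
G_A(23) = 3.
Heap B, S = {1, 2, 4, 7, 9}:
n : 0 1 2 3 4 5 6 7
G : 0 1 2 0 1 2 0 1
G_B(7) = 1.
Combined Grundy value = 3 ⊕ 1 = 2.
A winning move leaves total XOR = 0, i.e. changes one component's Grundy value g to g ⊕ X where X is the current total.
Heap A: need g' = 3⊕2 = 1. Options: 23−2→G=2, 23−4→G=1, 23−5→G=1, 23−6→G=0. Hits: 2.
Heap B: need g' = 1⊕2 = 3. Options: 7−1→G=0, 7−2→G=2, 7−4→G=0, 7−7→G=0. Hits: 0.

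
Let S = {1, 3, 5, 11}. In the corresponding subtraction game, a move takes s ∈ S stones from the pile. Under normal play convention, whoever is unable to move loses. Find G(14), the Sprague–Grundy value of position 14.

0

G(0) = 0
G(1) = mex{0} = 1
G(2) = mex{1} = 0
G(3) = mex{0,0} = 1
G(4) = mex{1,1} = 0
G(5) = mex{0,0,0} = 1
G(6) = mex{1,1,1} = 0
G(7) = mex{0,0,0} = 1
G(8) = mex{1,1,1} = 0
G(9) = mex{0,0,0} = 1
G(10) = mex{1,1,1} = 0
G(11) = mex{0,0,0,0} = 1
G(12) = mex{1,1,1,1} = 0
G(13) = mex{0,0,0,0} = 1
G(14) = mex{1,1,1,1} = 0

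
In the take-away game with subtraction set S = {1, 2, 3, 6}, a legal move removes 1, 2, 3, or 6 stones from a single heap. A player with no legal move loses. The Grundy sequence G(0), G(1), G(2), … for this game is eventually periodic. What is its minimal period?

4

n :  0  1  2  3  4  5  6  7  8  9 10 11 12 13 14
G :  0  1  2  3  0  1  2  3  0  1  2  3  0  1  2
G(n+4) = G(n) holds for n = 0,…,5 (a full window of length max(S) = 6), so the sequence is purely periodic with period 4.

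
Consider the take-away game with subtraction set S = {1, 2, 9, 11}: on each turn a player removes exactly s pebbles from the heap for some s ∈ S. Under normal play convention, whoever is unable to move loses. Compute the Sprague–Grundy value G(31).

1

G(0) = 0
G(1) = mex{0} = 1
G(2) = mex{1,0} = 2
G(3) = mex{2,1} = 0
G(4) = mex{0,2} = 1
G(5) = mex{1,0} = 2
G(6) = mex{2,1} = 0
G(7) = mex{0,2} = 1
G(8) = mex{1,0} = 2
G(9) = mex{2,1,0} = 3
G(10) = mex{3,2,1} = 0
G(11) = mex{0,3,2,0} = 1
G(12) = mex{1,0,0,1} = 2
G(13) = mex{2,1,1,2} = 0
G(14) = mex{0,2,2,0} = 1
G(15) = mex{1,0,0,1} = 2
G(16) = mex{2,1,1,2} = 0
G(17) = mex{0,2,2,0} = 1
G(18) = mex{1,0,3,1} = 2
G(19) = mex{2,1,0,2} = 3
G(20) = mex{3,2,1,3} = 0
G(21) = mex{0,3,2,0} = 1
G(22) = mex{1,0,0,1} = 2
G(23) = mex{2,1,1,2} = 0
G(24) = mex{0,2,2,0} = 1
G(25) = mex{1,0,0,1} = 2
G(26) = mex{2,1,1,2} = 0
G(27) = mex{0,2,2,0} = 1
G(28) = mex{1,0,3,1} = 2
G(29) = mex{2,1,0,2} = 3
G(30) = mex{3,2,1,3} = 0
G(31) = mex{0,3,2,0} = 1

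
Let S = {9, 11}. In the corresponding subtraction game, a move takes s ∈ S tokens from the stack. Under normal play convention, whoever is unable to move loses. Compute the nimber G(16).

n :  0  1  2  3  4  5  6  7  8  9 10 11 12 13 14 15 16
G :  0  0  0  0  0  0  0  0  0  1  1  1  1  1  1  1  1

1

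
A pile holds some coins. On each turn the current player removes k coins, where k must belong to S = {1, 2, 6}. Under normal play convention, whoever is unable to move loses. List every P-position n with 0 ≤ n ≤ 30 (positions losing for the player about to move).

0, 3, 7, 10, 14, 17, 21, 24, 28

G(0) = 0
G(1) = mex{0} = 1
G(2) = mex{1,0} = 2
G(3) = mex{2,1} = 0
G(4) = mex{0,2} = 1
G(5) = mex{1,0} = 2
G(6) = mex{2,1,0} = 3
G(7) = mex{3,2,1} = 0
G(8) = mex{0,3,2} = 1
G(9) = mex{1,0,0} = 2
G(10) = mex{2,1,1} = 0
G(11) = mex{0,2,2} = 1
G(12) = mex{1,0,3} = 2
G(13) = mex{2,1,0} = 3
G(14) = mex{3,2,1} = 0
G(15) = mex{0,3,2} = 1
G(16) = mex{1,0,0} = 2
G(17) = mex{2,1,1} = 0
G(18) = mex{0,2,2} = 1
G(19) = mex{1,0,3} = 2
G(20) = mex{2,1,0} = 3
G(21) = mex{3,2,1} = 0
G(22) = mex{0,3,2} = 1
G(23) = mex{1,0,0} = 2
G(24) = mex{2,1,1} = 0
G(25) = mex{0,2,2} = 1
G(26) = mex{1,0,3} = 2
G(27) = mex{2,1,0} = 3
G(28) = mex{3,2,1} = 0
G(29) = mex{0,3,2} = 1
G(30) = mex{1,0,0} = 2
P-positions are exactly the n with G(n) = 0.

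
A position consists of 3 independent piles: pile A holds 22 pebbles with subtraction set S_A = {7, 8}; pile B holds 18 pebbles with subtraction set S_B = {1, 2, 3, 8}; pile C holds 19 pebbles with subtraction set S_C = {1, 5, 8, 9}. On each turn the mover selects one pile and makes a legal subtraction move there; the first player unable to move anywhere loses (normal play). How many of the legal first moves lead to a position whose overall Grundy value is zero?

Pile A, S = {7, 8}:
n :  0  1  2  3  4  5  6  7  8  9 10 11 12 13 14 15 16 17 18 19 20 21 22
G :  0  0  0  0  0  0  0  1  1  1  1  1  1  1  2  0  0  0  0  0  0  0  1
G_A(22) = 1.
Pile B, S = {1, 2, 3, 8}:
n :  0  1  2  3  4  5  6  7  8  9 10 11 12 13 14 15 16 17 18
G :  0  1  2  3  0  1  2  3  4  0  1  2  3  0  1  2  3  4  0
G_B(18) = 0.
Pile C, S = {1, 5, 8, 9}:
G(0) = 0
G(1) = mex{0} = 1
G(2) = mex{1} = 0
G(3) = mex{0} = 1
G(4) = mex{1} = 0
G(5) = mex{0,0} = 1
G(6) = mex{1,1} = 0
G(7) = mex{0,0} = 1
G(8) = mex{1,1,0} = 2
G(9) = mex{2,0,1,0} = 3
G(10) = mex{3,1,0,1} = 2
G(11) = mex{2,0,1,0} = 3
G(12) = mex{3,1,0,1} = 2
G(13) = mex{2,2,1,0} = 3
G(14) = mex{3,3,0,1} = 2
G(15) = mex{2,2,1,0} = 3
G(16) = mex{3,3,2,1} = 0
G(17) = mex{0,2,3,2} = 1
G(18) = mex{1,3,2,3} = 0
G(19) = mex{0,2,3,2} = 1
G_C(19) = 1.
Combined Grundy value = 1 ⊕ 0 ⊕ 1 = 0.
A winning move leaves total XOR = 0, i.e. changes one component's Grundy value g to g ⊕ X where X is the current total.
Pile A: target g' = 1⊕0 = 1, but every legal move changes the Grundy value (mex property), so 0 moves.
Pile B: target g' = 0⊕0 = 0, but every legal move changes the Grundy value (mex property), so 0 moves.
Pile C: target g' = 1⊕0 = 1, but every legal move changes the Grundy value (mex property), so 0 moves.

0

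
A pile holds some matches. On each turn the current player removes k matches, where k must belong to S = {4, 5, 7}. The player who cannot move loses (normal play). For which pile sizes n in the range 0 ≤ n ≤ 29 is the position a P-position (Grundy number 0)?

n :  0  1  2  3  4  5  6  7  8  9 10 11 12 13 14 15 16 17 18 19 20 21 22 23 24 25 26 27 28 29
G :  0  0  0  0  1  1  1  1  2  2  2  0  0  0  0  1  1  1  1  2  2  2  0  0  0  0  1  1  1  1
P-positions are exactly the n with G(n) = 0.

0, 1, 2, 3, 11, 12, 13, 14, 22, 23, 24, 25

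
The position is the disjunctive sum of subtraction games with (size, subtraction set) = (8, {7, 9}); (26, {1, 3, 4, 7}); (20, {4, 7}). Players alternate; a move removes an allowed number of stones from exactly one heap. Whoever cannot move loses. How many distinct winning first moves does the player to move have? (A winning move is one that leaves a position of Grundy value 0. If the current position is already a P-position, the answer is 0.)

Heap A, S = {7, 9}:
n : 0 1 2 3 4 5 6 7 8
G : 0 0 0 0 0 0 0 1 1
G_A(8) = 1.
Heap B, S = {1, 3, 4, 7}:
G(0) = 0
G(1) = mex{0} = 1
G(2) = mex{1} = 0
G(3) = mex{0,0} = 1
G(4) = mex{1,1,0} = 2
G(5) = mex{2,0,1} = 3
G(6) = mex{3,1,0} = 2
G(7) = mex{2,2,1,0} = 3
G(8) = mex{3,3,2,1} = 0
G(9) = mex{0,2,3,0} = 1
G(10) = mex{1,3,2,1} = 0
G(11) = mex{0,0,3,2} = 1
G(12) = mex{1,1,0,3} = 2
G(13) = mex{2,0,1,2} = 3
G(14) = mex{3,1,0,3} = 2
G(15) = mex{2,2,1,0} = 3
G(16) = mex{3,3,2,1} = 0
G(17) = mex{0,2,3,0} = 1
G(18) = mex{1,3,2,1} = 0
G(19) = mex{0,0,3,2} = 1
G(20) = mex{1,1,0,3} = 2
G(21) = mex{2,0,1,2} = 3
G(22) = mex{3,1,0,3} = 2
G(23) = mex{2,2,1,0} = 3
G(24) = mex{3,3,2,1} = 0
G(25) = mex{0,2,3,0} = 1
G(26) = mex{1,3,2,1} = 0
G_B(26) = 0.
Heap C, S = {4, 7}:
n :  0  1  2  3  4  5  6  7  8  9 10 11 12 13 14 15 16 17 18 19 20
G :  0  0  0  0  1  1  1  1  2  2  2  0  0  0  0  1  1  1  1  2  2
G_C(20) = 2.
Combined Grundy value = 1 ⊕ 0 ⊕ 2 = 3.
A winning move leaves total XOR = 0, i.e. changes one component's Grundy value g to g ⊕ X where X is the current total.
Heap A: need g' = 1⊕3 = 2. Options: 8−7→G=0. Hits: 0.
Heap B: need g' = 0⊕3 = 3. Options: 26−1→G=1, 26−3→G=3, 26−4→G=2, 26−7→G=1. Hits: 1.
Heap C: need g' = 2⊕3 = 1. Options: 20−4→G=1, 20−7→G=0. Hits: 1.

2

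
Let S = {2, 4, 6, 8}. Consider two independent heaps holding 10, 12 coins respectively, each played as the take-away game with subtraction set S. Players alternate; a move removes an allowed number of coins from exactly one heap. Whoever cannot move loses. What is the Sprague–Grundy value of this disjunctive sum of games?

1

All heaps use S = {2, 4, 6, 8}:
G(0) = 0
G(1) = mex{} = 0
G(2) = mex{0} = 1
G(3) = mex{0} = 1
G(4) = mex{1,0} = 2
G(5) = mex{1,0} = 2
G(6) = mex{2,1,0} = 3
G(7) = mex{2,1,0} = 3
G(8) = mex{3,2,1,0} = 4
G(9) = mex{3,2,1,0} = 4
G(10) = mex{4,3,2,1} = 0
G(11) = mex{4,3,2,1} = 0
G(12) = mex{0,4,3,2} = 1
Heap A: G(10) = 0.
Heap B: G(12) = 1.
Combined Grundy value = 0 ⊕ 1 = 1.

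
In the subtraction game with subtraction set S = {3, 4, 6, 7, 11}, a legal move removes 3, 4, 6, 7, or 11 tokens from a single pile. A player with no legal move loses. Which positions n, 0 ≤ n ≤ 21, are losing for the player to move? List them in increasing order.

G(0) = 0
G(1) = mex{} = 0
G(2) = mex{} = 0
G(3) = mex{0} = 1
G(4) = mex{0,0} = 1
G(5) = mex{0,0} = 1
G(6) = mex{1,0,0} = 2
G(7) = mex{1,1,0,0} = 2
G(8) = mex{1,1,0,0} = 2
G(9) = mex{2,1,1,0} = 3
G(10) = mex{2,2,1,1} = 0
G(11) = mex{2,2,1,1,0} = 3
G(12) = mex{3,2,2,1,0} = 4
G(13) = mex{0,3,2,2,0} = 1
G(14) = mex{3,0,2,2,1} = 4
G(15) = mex{4,3,3,2,1} = 0
G(16) = mex{1,4,0,3,1} = 2
G(17) = mex{4,1,3,0,2} = 5
G(18) = mex{0,4,4,3,2} = 1
G(19) = mex{2,0,1,4,2} = 3
G(20) = mex{5,2,4,1,3} = 0
G(21) = mex{1,5,0,4,0} = 2
P-positions are exactly the n with G(n) = 0.

0, 1, 2, 10, 15, 20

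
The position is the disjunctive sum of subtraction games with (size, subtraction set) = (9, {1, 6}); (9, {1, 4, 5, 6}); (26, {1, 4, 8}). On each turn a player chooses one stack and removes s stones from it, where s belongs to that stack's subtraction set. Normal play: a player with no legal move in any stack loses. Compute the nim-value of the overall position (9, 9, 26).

0

Stack A, S = {1, 6}:
G(0) = 0
G(1) = mex{0} = 1
G(2) = mex{1} = 0
G(3) = mex{0} = 1
G(4) = mex{1} = 0
G(5) = mex{0} = 1
G(6) = mex{1,0} = 2
G(7) = mex{2,1} = 0
G(8) = mex{0,0} = 1
G(9) = mex{1,1} = 0
G_A(9) = 0.
Stack B, S = {1, 4, 5, 6}:
n : 0 1 2 3 4 5 6 7 8 9
G : 0 1 0 1 2 3 2 3 4 0
G_B(9) = 0.
Stack C, S = {1, 4, 8}:
G(0) = 0
G(1) = mex{0} = 1
G(2) = mex{1} = 0
G(3) = mex{0} = 1
G(4) = mex{1,0} = 2
G(5) = mex{2,1} = 0
G(6) = mex{0,0} = 1
G(7) = mex{1,1} = 0
G(8) = mex{0,2,0} = 1
G(9) = mex{1,0,1} = 2
G(10) = mex{2,1,0} = 3
G(11) = mex{3,0,1} = 2
G(12) = mex{2,1,2} = 0
G(13) = mex{0,2,0} = 1
G(14) = mex{1,3,1} = 0
G(15) = mex{0,2,0} = 1
G(16) = mex{1,0,1} = 2
G(17) = mex{2,1,2} = 0
G(18) = mex{0,0,3} = 1
G(19) = mex{1,1,2} = 0
G(20) = mex{0,2,0} = 1
G(21) = mex{1,0,1} = 2
G(22) = mex{2,1,0} = 3
G(23) = mex{3,0,1} = 2
G(24) = mex{2,1,2} = 0
G(25) = mex{0,2,0} = 1
G(26) = mex{1,3,1} = 0
G_C(26) = 0.
Combined Grundy value = 0 ⊕ 0 ⊕ 0 = 0.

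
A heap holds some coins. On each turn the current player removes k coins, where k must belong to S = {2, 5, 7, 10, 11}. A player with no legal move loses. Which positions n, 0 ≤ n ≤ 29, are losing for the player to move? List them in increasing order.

0, 1, 4, 13, 16, 17, 25, 29

G(0) = 0
G(1) = mex{} = 0
G(2) = mex{0} = 1
G(3) = mex{0} = 1
G(4) = mex{1} = 0
G(5) = mex{1,0} = 2
G(6) = mex{0,0} = 1
G(7) = mex{2,1,0} = 3
G(8) = mex{1,1,0} = 2
G(9) = mex{3,0,1} = 2
G(10) = mex{2,2,1,0} = 3
G(11) = mex{2,1,0,0,0} = 3
G(12) = mex{3,3,2,1,0} = 4
G(13) = mex{3,2,1,1,1} = 0
G(14) = mex{4,2,3,0,1} = 5
G(15) = mex{0,3,2,2,0} = 1
G(16) = mex{5,3,2,1,2} = 0
G(17) = mex{1,4,3,3,1} = 0
G(18) = mex{0,0,3,2,3} = 1
G(19) = mex{0,5,4,2,2} = 1
G(20) = mex{1,1,0,3,2} = 4
G(21) = mex{1,0,5,3,3} = 2
G(22) = mex{4,0,1,4,3} = 2
G(23) = mex{2,1,0,0,4} = 3
G(24) = mex{2,1,0,5,0} = 3
G(25) = mex{3,4,1,1,5} = 0
G(26) = mex{3,2,1,0,1} = 4
G(27) = mex{0,2,4,0,0} = 1
G(28) = mex{4,3,2,1,0} = 5
G(29) = mex{1,3,2,1,1} = 0
P-positions are exactly the n with G(n) = 0.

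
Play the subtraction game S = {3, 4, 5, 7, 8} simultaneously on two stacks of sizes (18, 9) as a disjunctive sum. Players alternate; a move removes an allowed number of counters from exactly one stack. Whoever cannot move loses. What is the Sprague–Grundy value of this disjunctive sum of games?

All stacks use S = {3, 4, 5, 7, 8}:
n :  0  1  2  3  4  5  6  7  8  9 10 11 12 13 14 15 16 17 18
G :  0  0  0  1  1  1  2  2  2  3  3  0  0  0  1  1  1  2  2
Stack A: G(18) = 2.
Stack B: G(9) = 3.
Combined Grundy value = 2 ⊕ 3 = 1.

1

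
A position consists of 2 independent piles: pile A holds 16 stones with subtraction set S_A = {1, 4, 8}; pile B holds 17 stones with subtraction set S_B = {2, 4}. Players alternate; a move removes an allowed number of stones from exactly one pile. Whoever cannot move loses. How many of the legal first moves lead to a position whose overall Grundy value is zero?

Pile A, S = {1, 4, 8}:
G(0) = 0
G(1) = mex{0} = 1
G(2) = mex{1} = 0
G(3) = mex{0} = 1
G(4) = mex{1,0} = 2
G(5) = mex{2,1} = 0
G(6) = mex{0,0} = 1
G(7) = mex{1,1} = 0
G(8) = mex{0,2,0} = 1
G(9) = mex{1,0,1} = 2
G(10) = mex{2,1,0} = 3
G(11) = mex{3,0,1} = 2
G(12) = mex{2,1,2} = 0
G(13) = mex{0,2,0} = 1
G(14) = mex{1,3,1} = 0
G(15) = mex{0,2,0} = 1
G(16) = mex{1,0,1} = 2
G_A(16) = 2.
Pile B, S = {2, 4}:
n :  0  1  2  3  4  5  6  7  8  9 10 11 12 13 14 15 16 17
G :  0  0  1  1  2  2  0  0  1  1  2  2  0  0  1  1  2  2
G_B(17) = 2.
Combined Grundy value = 2 ⊕ 2 = 0.
A winning move leaves total XOR = 0, i.e. changes one component's Grundy value g to g ⊕ X where X is the current total.
Pile A: target g' = 2⊕0 = 2, but every legal move changes the Grundy value (mex property), so 0 moves.
Pile B: target g' = 2⊕0 = 2, but every legal move changes the Grundy value (mex property), so 0 moves.

0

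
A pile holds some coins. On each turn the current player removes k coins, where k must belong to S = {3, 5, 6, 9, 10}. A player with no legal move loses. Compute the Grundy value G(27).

0

G(0) = 0
G(1) = mex{} = 0
G(2) = mex{} = 0
G(3) = mex{0} = 1
G(4) = mex{0} = 1
G(5) = mex{0,0} = 1
G(6) = mex{1,0,0} = 2
G(7) = mex{1,0,0} = 2
G(8) = mex{1,1,0} = 2
G(9) = mex{2,1,1,0} = 3
G(10) = mex{2,1,1,0,0} = 3
G(11) = mex{2,2,1,0,0} = 3
G(12) = mex{3,2,2,1,0} = 4
G(13) = mex{3,2,2,1,1} = 0
G(14) = mex{3,3,2,1,1} = 0
G(15) = mex{4,3,3,2,1} = 0
G(16) = mex{0,3,3,2,2} = 1
G(17) = mex{0,4,3,2,2} = 1
G(18) = mex{0,0,4,3,2} = 1
G(19) = mex{1,0,0,3,3} = 2
G(20) = mex{1,0,0,3,3} = 2
G(21) = mex{1,1,0,4,3} = 2
G(22) = mex{2,1,1,0,4} = 3
G(23) = mex{2,1,1,0,0} = 3
G(24) = mex{2,2,1,0,0} = 3
G(25) = mex{3,2,2,1,0} = 4
G(26) = mex{3,2,2,1,1} = 0
G(27) = mex{3,3,2,1,1} = 0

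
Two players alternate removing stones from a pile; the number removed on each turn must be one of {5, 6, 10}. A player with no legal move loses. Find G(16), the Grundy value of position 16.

0

n :  0  1  2  3  4  5  6  7  8  9 10 11 12 13 14 15 16
G :  0  0  0  0  0  1  1  1  1  1  2  2  2  2  2  0  0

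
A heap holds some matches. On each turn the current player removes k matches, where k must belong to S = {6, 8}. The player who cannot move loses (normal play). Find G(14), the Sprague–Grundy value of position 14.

n :  0  1  2  3  4  5  6  7  8  9 10 11 12 13 14
G :  0  0  0  0  0  0  1  1  1  1  1  1  2  2  0

0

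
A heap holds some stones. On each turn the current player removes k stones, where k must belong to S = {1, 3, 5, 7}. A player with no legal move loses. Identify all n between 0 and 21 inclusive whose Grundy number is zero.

0, 2, 4, 6, 8, 10, 12, 14, 16, 18, 20

G(0) = 0
G(1) = mex{0} = 1
G(2) = mex{1} = 0
G(3) = mex{0,0} = 1
G(4) = mex{1,1} = 0
G(5) = mex{0,0,0} = 1
G(6) = mex{1,1,1} = 0
G(7) = mex{0,0,0,0} = 1
G(8) = mex{1,1,1,1} = 0
G(9) = mex{0,0,0,0} = 1
G(10) = mex{1,1,1,1} = 0
G(11) = mex{0,0,0,0} = 1
G(12) = mex{1,1,1,1} = 0
G(13) = mex{0,0,0,0} = 1
G(14) = mex{1,1,1,1} = 0
G(15) = mex{0,0,0,0} = 1
G(16) = mex{1,1,1,1} = 0
G(17) = mex{0,0,0,0} = 1
G(18) = mex{1,1,1,1} = 0
G(19) = mex{0,0,0,0} = 1
G(20) = mex{1,1,1,1} = 0
G(21) = mex{0,0,0,0} = 1
P-positions are exactly the n with G(n) = 0.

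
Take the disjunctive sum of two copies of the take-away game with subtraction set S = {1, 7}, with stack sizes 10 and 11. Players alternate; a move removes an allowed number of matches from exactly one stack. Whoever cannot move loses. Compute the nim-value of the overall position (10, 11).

All stacks use S = {1, 7}:
n :  0  1  2  3  4  5  6  7  8  9 10 11
G :  0  1  0  1  0  1  0  1  0  1  0  1
Stack A: G(10) = 0.
Stack B: G(11) = 1.
Combined Grundy value = 0 ⊕ 1 = 1.

1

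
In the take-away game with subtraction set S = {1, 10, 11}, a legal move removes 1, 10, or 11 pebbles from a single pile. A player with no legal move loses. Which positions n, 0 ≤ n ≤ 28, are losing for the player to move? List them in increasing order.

n :  0  1  2  3  4  5  6  7  8  9 10 11 12 13 14 15 16 17 18 19 20 21 22 23 24 25 26 27 28
G :  0  1  0  1  0  1  0  1  0  1  2  3  2  3  2  3  2  3  2  3  0  1  0  1  0  1  0  1  0
P-positions are exactly the n with G(n) = 0.

0, 2, 4, 6, 8, 20, 22, 24, 26, 28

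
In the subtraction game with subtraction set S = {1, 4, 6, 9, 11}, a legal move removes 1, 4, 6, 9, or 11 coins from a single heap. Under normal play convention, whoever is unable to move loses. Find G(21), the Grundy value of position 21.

1

n :  0  1  2  3  4  5  6  7  8  9 10 11 12 13 14 15 16 17 18 19 20 21
G :  0  1  0  1  2  0  1  0  1  2  0  1  0  1  2  0  1  0  1  2  0  1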